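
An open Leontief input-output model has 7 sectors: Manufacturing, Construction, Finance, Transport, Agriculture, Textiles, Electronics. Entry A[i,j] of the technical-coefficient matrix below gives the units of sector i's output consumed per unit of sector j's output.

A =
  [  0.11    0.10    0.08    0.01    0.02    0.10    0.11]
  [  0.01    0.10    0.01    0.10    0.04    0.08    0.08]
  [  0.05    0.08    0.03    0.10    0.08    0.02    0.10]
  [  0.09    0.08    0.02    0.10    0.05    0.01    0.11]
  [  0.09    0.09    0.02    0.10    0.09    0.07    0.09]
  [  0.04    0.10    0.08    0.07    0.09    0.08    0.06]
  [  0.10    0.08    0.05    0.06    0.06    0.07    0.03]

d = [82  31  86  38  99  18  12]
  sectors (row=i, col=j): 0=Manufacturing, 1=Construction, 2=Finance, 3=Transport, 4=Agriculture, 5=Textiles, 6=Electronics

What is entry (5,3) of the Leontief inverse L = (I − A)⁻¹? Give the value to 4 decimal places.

L[5,3] = 0.1506

Form M = I − A:
  [  0.89   -0.10   -0.08   -0.01   -0.02   -0.10   -0.11]
  [ -0.01    0.90   -0.01   -0.10   -0.04   -0.08   -0.08]
  [ -0.05   -0.08    0.97   -0.10   -0.08   -0.02   -0.10]
  [ -0.09   -0.08   -0.02    0.90   -0.05   -0.01   -0.11]
  [ -0.09   -0.09   -0.02   -0.10    0.91   -0.07   -0.09]
  [ -0.04   -0.10   -0.08   -0.07   -0.09    0.92   -0.06]
  [ -0.10   -0.08   -0.05   -0.06   -0.06   -0.07    0.97]
Leontief inverse L = M⁻¹:
  [  1.1782    0.1931    0.1262    0.0832    0.0793    0.1690    0.1898]
  [  0.0628    1.1721    0.0405    0.1647    0.0877    0.1290    0.1428]
  [  0.1144    0.1588    1.0631    0.1688    0.1309    0.0742    0.1716]
  [  0.1560    0.1590    0.0553    1.1648    0.0978    0.0659    0.1817]
  [  0.1664    0.1864    0.0637    0.1802    1.1516    0.1387    0.1767]
  [  0.1066    0.1904    0.1184    0.1506    0.1517    1.1416    0.1418]
  [  0.1602    0.1599    0.0871    0.1249    0.1104    0.1269    1.1035]
Total output x = L · d:
  x_0 = 1.1782·82 + 0.1931·31 + 0.1262·86 + 0.0832·38 + 0.0793·99 + 0.1690·18 + 0.1898·12 = 129.7826
  x_1 = 0.0628·82 + 1.1721·31 + 0.0405·86 + 0.1647·38 + 0.0877·99 + 0.1290·18 + 0.1428·12 = 63.9378
  x_2 = 0.1144·82 + 0.1588·31 + 1.0631·86 + 0.1688·38 + 0.1309·99 + 0.0742·18 + 0.1716·12 = 128.5020
  x_3 = 0.1560·82 + 0.1590·31 + 0.0553·86 + 1.1648·38 + 0.0978·99 + 0.0659·18 + 0.1817·12 = 79.7867
  x_4 = 0.1664·82 + 0.1864·31 + 0.0637·86 + 0.1802·38 + 1.1516·99 + 0.1387·18 + 0.1767·12 = 150.3744
  x_5 = 0.1066·82 + 0.1904·31 + 0.1184·86 + 0.1506·38 + 0.1517·99 + 1.1416·18 + 0.1418·12 = 67.8160
  x_6 = 0.1602·82 + 0.1599·31 + 0.0871·86 + 0.1249·38 + 0.1104·99 + 0.1269·18 + 1.1035·12 = 56.7785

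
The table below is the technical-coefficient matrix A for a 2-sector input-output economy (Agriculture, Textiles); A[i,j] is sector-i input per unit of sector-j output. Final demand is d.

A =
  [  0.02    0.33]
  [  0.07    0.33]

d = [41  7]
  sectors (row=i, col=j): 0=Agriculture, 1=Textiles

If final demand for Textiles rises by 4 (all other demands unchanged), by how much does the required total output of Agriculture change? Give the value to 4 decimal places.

2.0837

Form M = I − A:
  [  0.98   -0.33]
  [ -0.07    0.67]
Leontief inverse L = M⁻¹:
  [  1.0576    0.5209]
  [  0.1105    1.5470]
Total output x = L · d:
  x_0 = 1.0576·41 + 0.5209·7 = 47.0087
  x_1 = 0.1105·41 + 1.5470·7 = 15.3591
Δx_0 = L[0,1] · Δd_1 = 0.5209 · 4 = 2.0837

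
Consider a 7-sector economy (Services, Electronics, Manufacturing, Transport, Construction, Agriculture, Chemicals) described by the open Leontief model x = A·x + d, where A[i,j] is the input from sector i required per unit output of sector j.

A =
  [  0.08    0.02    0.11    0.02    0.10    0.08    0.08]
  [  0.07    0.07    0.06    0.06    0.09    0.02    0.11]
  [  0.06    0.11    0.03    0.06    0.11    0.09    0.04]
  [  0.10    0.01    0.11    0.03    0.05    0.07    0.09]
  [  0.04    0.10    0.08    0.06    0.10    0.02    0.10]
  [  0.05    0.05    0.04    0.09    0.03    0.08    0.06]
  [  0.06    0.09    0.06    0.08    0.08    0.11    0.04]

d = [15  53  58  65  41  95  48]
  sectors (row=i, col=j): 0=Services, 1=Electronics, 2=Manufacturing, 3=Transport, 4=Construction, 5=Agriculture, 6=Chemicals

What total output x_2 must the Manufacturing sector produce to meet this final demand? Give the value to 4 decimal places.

Form M = I − A:
  [  0.92   -0.02   -0.11   -0.02   -0.10   -0.08   -0.08]
  [ -0.07    0.93   -0.06   -0.06   -0.09   -0.02   -0.11]
  [ -0.06   -0.11    0.97   -0.06   -0.11   -0.09   -0.04]
  [ -0.10   -0.01   -0.11    0.97   -0.05   -0.07   -0.09]
  [ -0.04   -0.10   -0.08   -0.06    0.90   -0.02   -0.10]
  [ -0.05   -0.05   -0.04   -0.09   -0.03    0.92   -0.06]
  [ -0.06   -0.09   -0.06   -0.08   -0.08   -0.11    0.96]
Leontief inverse L = M⁻¹:
  [  1.1383    0.0869    0.1729    0.0761    0.1784    0.1450    0.1468]
  [  0.1303    1.1341    0.1262    0.1135    0.1683    0.0821    0.1794]
  [  0.1210    0.1728    1.0971    0.1158    0.1864    0.1482    0.1151]
  [  0.1565    0.0702    0.1698    1.0815    0.1231    0.1347    0.1508]
  [  0.1023    0.1691    0.1469    0.1167    1.1820    0.0822    0.1732]
  [  0.1009    0.0963    0.0937    0.1339    0.0878    1.1329    0.1159]
  [  0.1241    0.1535    0.1283    0.1378    0.1574    0.1739    1.1151]
Total output x = L · d:
  x_0 = 1.1383·15 + 0.0869·53 + 0.1729·58 + 0.0761·65 + 0.1784·41 + 0.1450·95 + 0.1468·48 = 64.7971
  x_1 = 0.1303·15 + 1.1341·53 + 0.1262·58 + 0.1135·65 + 0.1683·41 + 0.0821·95 + 0.1794·48 = 100.0573
  x_2 = 0.1210·15 + 0.1728·53 + 1.0971·58 + 0.1158·65 + 0.1864·41 + 0.1482·95 + 0.1151·48 = 109.3793
  x_3 = 0.1565·15 + 0.0702·53 + 0.1698·58 + 1.0815·65 + 0.1231·41 + 0.1347·95 + 0.1508·48 = 111.2997
  x_4 = 0.1023·15 + 0.1691·53 + 0.1469·58 + 0.1167·65 + 1.1820·41 + 0.0822·95 + 0.1732·48 = 91.1856
  x_5 = 0.1009·15 + 0.0963·53 + 0.0937·58 + 0.1339·65 + 0.0878·41 + 1.1329·95 + 0.1159·48 = 137.5484
  x_6 = 0.1241·15 + 0.1535·53 + 0.1283·58 + 0.1378·65 + 0.1574·41 + 0.1739·95 + 1.1151·48 = 102.9009

109.3793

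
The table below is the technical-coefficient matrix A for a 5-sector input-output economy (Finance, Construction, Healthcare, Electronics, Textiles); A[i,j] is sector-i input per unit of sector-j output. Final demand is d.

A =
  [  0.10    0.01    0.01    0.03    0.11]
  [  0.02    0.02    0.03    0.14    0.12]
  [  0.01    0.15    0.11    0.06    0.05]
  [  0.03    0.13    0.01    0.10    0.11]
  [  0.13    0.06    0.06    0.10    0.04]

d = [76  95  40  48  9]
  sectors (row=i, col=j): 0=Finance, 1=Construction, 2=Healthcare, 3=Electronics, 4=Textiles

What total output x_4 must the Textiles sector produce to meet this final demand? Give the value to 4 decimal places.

42.3890

Form M = I − A:
  [  0.90   -0.01   -0.01   -0.03   -0.11]
  [ -0.02    0.98   -0.03   -0.14   -0.12]
  [ -0.01   -0.15    0.89   -0.06   -0.05]
  [ -0.03   -0.13   -0.01    0.90   -0.11]
  [ -0.13   -0.06   -0.06   -0.10    0.96]
Leontief inverse L = M⁻¹:
  [  1.1346    0.0320    0.0241    0.0602    0.1422]
  [  0.0541    1.0636    0.0496    0.1887    0.1633]
  [  0.0357    0.1967    1.1388    0.1190    0.1016]
  [  0.0663    0.1692    0.0305    1.1598    0.1632]
  [  0.1662    0.1007    0.0807    0.1482    1.0945]
Total output x = L · d:
  x_0 = 1.1346·76 + 0.0320·95 + 0.0241·40 + 0.0602·48 + 0.1422·9 = 94.3993
  x_1 = 0.0541·76 + 1.0636·95 + 0.0496·40 + 0.1887·48 + 0.1633·9 = 117.6615
  x_2 = 0.0357·76 + 0.1967·95 + 1.1388·40 + 0.1190·48 + 0.1016·9 = 73.5743
  x_3 = 0.0663·76 + 0.1692·95 + 0.0305·40 + 1.1598·48 + 0.1632·9 = 79.4739
  x_4 = 0.1662·76 + 0.1007·95 + 0.0807·40 + 0.1482·48 + 1.0945·9 = 42.3890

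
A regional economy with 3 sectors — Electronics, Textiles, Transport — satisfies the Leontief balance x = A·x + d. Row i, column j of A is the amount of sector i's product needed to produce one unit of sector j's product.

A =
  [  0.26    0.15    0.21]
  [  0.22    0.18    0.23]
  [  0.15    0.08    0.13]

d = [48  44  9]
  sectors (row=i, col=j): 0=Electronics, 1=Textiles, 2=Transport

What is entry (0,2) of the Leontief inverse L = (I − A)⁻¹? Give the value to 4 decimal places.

Form M = I − A:
  [  0.74   -0.15   -0.21]
  [ -0.22    0.82   -0.23]
  [ -0.15   -0.08    0.87]
Leontief inverse L = M⁻¹:
  [  1.5414    0.3267    0.4584]
  [  0.5010    1.3580    0.4799]
  [  0.3118    0.1812    1.2726]
Total output x = L · d:
  x_0 = 1.5414·48 + 0.3267·44 + 0.4584·9 = 92.4873
  x_1 = 0.5010·48 + 1.3580·44 + 0.4799·9 = 88.1192
  x_2 = 0.3118·48 + 0.1812·44 + 1.2726·9 = 34.3938

L[0,2] = 0.4584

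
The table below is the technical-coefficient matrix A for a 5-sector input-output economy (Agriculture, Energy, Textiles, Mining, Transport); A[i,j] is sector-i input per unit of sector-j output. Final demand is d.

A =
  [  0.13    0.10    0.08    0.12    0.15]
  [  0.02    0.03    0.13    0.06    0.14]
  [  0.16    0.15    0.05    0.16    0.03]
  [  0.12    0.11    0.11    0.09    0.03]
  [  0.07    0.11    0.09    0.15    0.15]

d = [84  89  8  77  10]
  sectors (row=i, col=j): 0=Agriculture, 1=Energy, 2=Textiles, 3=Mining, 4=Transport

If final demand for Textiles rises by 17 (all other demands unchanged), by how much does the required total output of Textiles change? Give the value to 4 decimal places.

Form M = I − A:
  [  0.87   -0.10   -0.08   -0.12   -0.15]
  [ -0.02    0.97   -0.13   -0.06   -0.14]
  [ -0.16   -0.15    0.95   -0.16   -0.03]
  [ -0.12   -0.11   -0.11    0.91   -0.03]
  [ -0.07   -0.11   -0.09   -0.15    0.85]
Leontief inverse L = M⁻¹:
  [  1.2467    0.2179    0.1903    0.2570    0.2717]
  [  0.1012    1.1143    0.1995    0.1572    0.2140]
  [  0.2679    0.2537    1.1554    0.2782    0.1397]
  [  0.2150    0.2015    0.1954    1.1947    0.1202]
  [  0.1821    0.2246    0.1983    0.2818    1.2625]
Total output x = L · d:
  x_0 = 1.2467·84 + 0.2179·89 + 0.1903·8 + 0.2570·77 + 0.2717·10 = 148.1512
  x_1 = 0.1012·84 + 1.1143·89 + 0.1995·8 + 0.1572·77 + 0.2140·10 = 123.5090
  x_2 = 0.2679·84 + 0.2537·89 + 1.1554·8 + 0.2782·77 + 0.1397·10 = 77.1440
  x_3 = 0.2150·84 + 0.2015·89 + 0.1954·8 + 1.1947·77 + 0.1202·10 = 130.7535
  x_4 = 0.1821·84 + 0.2246·89 + 0.1983·8 + 0.2818·77 + 1.2625·10 = 71.1913
Δx_2 = L[2,2] · Δd_2 = 1.1554 · 17 = 19.6410

19.6410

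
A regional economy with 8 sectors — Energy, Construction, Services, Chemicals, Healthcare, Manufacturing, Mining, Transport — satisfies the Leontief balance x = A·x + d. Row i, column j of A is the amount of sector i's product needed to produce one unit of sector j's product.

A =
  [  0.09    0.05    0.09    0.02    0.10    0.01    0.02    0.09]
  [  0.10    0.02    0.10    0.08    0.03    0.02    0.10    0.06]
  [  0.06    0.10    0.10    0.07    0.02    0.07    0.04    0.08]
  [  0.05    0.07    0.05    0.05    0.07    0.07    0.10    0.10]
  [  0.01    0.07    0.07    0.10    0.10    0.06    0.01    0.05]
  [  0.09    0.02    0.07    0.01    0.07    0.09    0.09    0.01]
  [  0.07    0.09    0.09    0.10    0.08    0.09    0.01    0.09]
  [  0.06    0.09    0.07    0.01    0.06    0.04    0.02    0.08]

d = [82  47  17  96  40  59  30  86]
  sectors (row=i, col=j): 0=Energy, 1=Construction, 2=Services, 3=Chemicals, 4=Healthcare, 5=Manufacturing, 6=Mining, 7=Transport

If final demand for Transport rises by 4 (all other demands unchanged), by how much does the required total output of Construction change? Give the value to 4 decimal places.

0.5570

Form M = I − A:
  [  0.91   -0.05   -0.09   -0.02   -0.10   -0.01   -0.02   -0.09]
  [ -0.10    0.98   -0.10   -0.08   -0.03   -0.02   -0.10   -0.06]
  [ -0.06   -0.10    0.90   -0.07   -0.02   -0.07   -0.04   -0.08]
  [ -0.05   -0.07   -0.05    0.95   -0.07   -0.07   -0.10   -0.10]
  [ -0.01   -0.07   -0.07   -0.10    0.90   -0.06   -0.01   -0.05]
  [ -0.09   -0.02   -0.07   -0.01   -0.07    0.91   -0.09   -0.01]
  [ -0.07   -0.09   -0.09   -0.10   -0.08   -0.09    0.99   -0.09]
  [ -0.06   -0.09   -0.07   -0.01   -0.06   -0.04   -0.02    0.92]
Leontief inverse L = M⁻¹:
  [  1.1484    0.1131    0.1663    0.0713    0.1607    0.0567    0.0585    0.1570]
  [  0.1690    1.0925    0.1850    0.1372    0.0983    0.0777    0.1460    0.1392]
  [  0.1354    0.1694    1.1891    0.1269    0.0860    0.1286    0.0964    0.1570]
  [  0.1245    0.1436    0.1409    1.1122    0.1441    0.1333    0.1522    0.1789]
  [  0.0685    0.1304    0.1439    0.1539    1.1601    0.1140    0.0603    0.1146]
  [  0.1506    0.0780    0.1448    0.0608    0.1324    1.1428    0.1296    0.0713]
  [  0.1513    0.1680    0.1885    0.1645    0.1587    0.1569    1.0738    0.1754]
  [  0.1174    0.1442    0.1407    0.0561    0.1131    0.0831    0.0600    1.1391]
Total output x = L · d:
  x_0 = 1.1484·82 + 0.1131·47 + 0.1663·17 + 0.0713·96 + 0.1607·40 + 0.0567·59 + 0.0585·30 + 0.1570·86 = 134.1840
  x_1 = 0.1690·82 + 1.0925·47 + 0.1850·17 + 0.1372·96 + 0.0983·40 + 0.0777·59 + 0.1460·30 + 0.1392·86 = 106.3865
  x_2 = 0.1354·82 + 0.1694·47 + 1.1891·17 + 0.1269·96 + 0.0860·40 + 0.1286·59 + 0.0964·30 + 0.1570·86 = 78.8834
  x_3 = 0.1245·82 + 0.1436·47 + 0.1409·17 + 1.1122·96 + 0.1441·40 + 0.1333·59 + 0.1522·30 + 0.1789·86 = 159.6996
  x_4 = 0.0685·82 + 0.1304·47 + 0.1439·17 + 0.1539·96 + 1.1601·40 + 0.1140·59 + 0.0603·30 + 0.1146·86 = 93.7713
  x_5 = 0.1506·82 + 0.0780·47 + 0.1448·17 + 0.0608·96 + 0.1324·40 + 1.1428·59 + 0.1296·30 + 0.0713·86 = 107.0535
  x_6 = 0.1513·82 + 0.1680·47 + 0.1885·17 + 0.1645·96 + 0.1587·40 + 0.1569·59 + 1.0738·30 + 0.1754·86 = 102.1986
  x_7 = 0.1174·82 + 0.1442·47 + 0.1407·17 + 0.0561·96 + 0.1131·40 + 0.0831·59 + 0.0600·30 + 1.1391·86 = 133.3664
Δx_1 = L[1,7] · Δd_7 = 0.1392 · 4 = 0.5570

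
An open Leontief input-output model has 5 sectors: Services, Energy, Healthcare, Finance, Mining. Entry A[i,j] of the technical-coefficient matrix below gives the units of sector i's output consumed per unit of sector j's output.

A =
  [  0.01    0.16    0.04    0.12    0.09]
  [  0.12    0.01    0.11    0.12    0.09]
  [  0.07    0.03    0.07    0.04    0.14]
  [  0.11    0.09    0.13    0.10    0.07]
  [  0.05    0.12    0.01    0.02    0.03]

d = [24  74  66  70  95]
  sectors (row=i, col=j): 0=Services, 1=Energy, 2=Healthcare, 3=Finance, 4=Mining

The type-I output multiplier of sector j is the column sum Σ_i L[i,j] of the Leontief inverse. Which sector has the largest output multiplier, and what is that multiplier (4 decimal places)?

Form M = I − A:
  [  0.99   -0.16   -0.04   -0.12   -0.09]
  [ -0.12    0.99   -0.11   -0.12   -0.09]
  [ -0.07   -0.03    0.93   -0.04   -0.14]
  [ -0.11   -0.09   -0.13    0.90   -0.07]
  [ -0.05   -0.12   -0.01   -0.02    0.97]
Leontief inverse L = M⁻¹:
  [  1.0695    0.2096    0.0973    0.1781    0.1456]
  [  0.1692    1.0768    0.1610    0.1766    0.1516]
  [  0.1054    0.0795    1.1020    0.0777    0.1818]
  [  0.1691    0.1563    0.1903    1.1661    0.1418]
  [  0.0806    0.1481    0.0402    0.0559    1.0620]
Total output x = L · d:
  x_0 = 1.0695·24 + 0.2096·74 + 0.0973·66 + 0.1781·70 + 0.1456·95 = 73.8990
  x_1 = 0.1692·24 + 1.0768·74 + 0.1610·66 + 0.1766·70 + 0.1516·95 = 121.1285
  x_2 = 0.1054·24 + 0.0795·74 + 1.1020·66 + 0.0777·70 + 0.1818·95 = 103.8564
  x_3 = 0.1691·24 + 0.1563·74 + 0.1903·66 + 1.1661·70 + 0.1418·95 = 123.2844
  x_4 = 0.0806·24 + 0.1481·74 + 0.0402·66 + 0.0559·70 + 1.0620·95 = 120.3450
Output multipliers (column sums of L):
  Services: 1.5938
  Energy: 1.6703
  Healthcare: 1.5907
  Finance: 1.6544
  Mining: 1.6828

Mining (1.6828)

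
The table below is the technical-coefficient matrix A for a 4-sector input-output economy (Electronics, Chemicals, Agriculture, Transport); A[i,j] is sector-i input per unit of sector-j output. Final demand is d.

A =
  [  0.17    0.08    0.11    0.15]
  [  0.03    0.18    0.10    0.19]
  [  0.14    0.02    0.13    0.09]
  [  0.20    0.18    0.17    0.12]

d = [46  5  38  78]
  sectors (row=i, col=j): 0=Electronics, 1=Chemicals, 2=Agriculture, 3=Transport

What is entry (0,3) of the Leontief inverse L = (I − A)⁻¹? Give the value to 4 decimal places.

L[0,3] = 0.2943

Form M = I − A:
  [  0.83   -0.08   -0.11   -0.15]
  [ -0.03    0.82   -0.10   -0.19]
  [ -0.14   -0.02    0.87   -0.09]
  [ -0.20   -0.18   -0.17    0.88]
Leontief inverse L = M⁻¹:
  [  1.3248    0.1999    0.2480    0.2943]
  [  0.1691    1.3159    0.2385    0.3373]
  [  0.2569    0.0969    1.2303    0.1905]
  [  0.3853    0.3333    0.3428    1.3091]
Total output x = L · d:
  x_0 = 1.3248·46 + 0.1999·5 + 0.2480·38 + 0.2943·78 = 94.3232
  x_1 = 0.1691·46 + 1.3159·5 + 0.2385·38 + 0.3373·78 = 49.7331
  x_2 = 0.2569·46 + 0.0969·5 + 1.2303·38 + 0.1905·78 = 73.9163
  x_3 = 0.3853·46 + 0.3333·5 + 0.3428·38 + 1.3091·78 = 134.5254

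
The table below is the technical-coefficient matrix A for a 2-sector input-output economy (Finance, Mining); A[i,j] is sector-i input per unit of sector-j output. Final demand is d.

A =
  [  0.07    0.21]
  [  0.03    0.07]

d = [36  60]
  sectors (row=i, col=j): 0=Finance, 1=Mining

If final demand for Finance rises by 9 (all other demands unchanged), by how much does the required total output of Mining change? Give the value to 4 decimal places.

0.3145

Form M = I − A:
  [  0.93   -0.21]
  [ -0.03    0.93]
Leontief inverse L = M⁻¹:
  [  1.0832    0.2446]
  [  0.0349    1.0832]
Total output x = L · d:
  x_0 = 1.0832·36 + 0.2446·60 = 53.6688
  x_1 = 0.0349·36 + 1.0832·60 = 66.2474
Δx_1 = L[1,0] · Δd_0 = 0.0349 · 9 = 0.3145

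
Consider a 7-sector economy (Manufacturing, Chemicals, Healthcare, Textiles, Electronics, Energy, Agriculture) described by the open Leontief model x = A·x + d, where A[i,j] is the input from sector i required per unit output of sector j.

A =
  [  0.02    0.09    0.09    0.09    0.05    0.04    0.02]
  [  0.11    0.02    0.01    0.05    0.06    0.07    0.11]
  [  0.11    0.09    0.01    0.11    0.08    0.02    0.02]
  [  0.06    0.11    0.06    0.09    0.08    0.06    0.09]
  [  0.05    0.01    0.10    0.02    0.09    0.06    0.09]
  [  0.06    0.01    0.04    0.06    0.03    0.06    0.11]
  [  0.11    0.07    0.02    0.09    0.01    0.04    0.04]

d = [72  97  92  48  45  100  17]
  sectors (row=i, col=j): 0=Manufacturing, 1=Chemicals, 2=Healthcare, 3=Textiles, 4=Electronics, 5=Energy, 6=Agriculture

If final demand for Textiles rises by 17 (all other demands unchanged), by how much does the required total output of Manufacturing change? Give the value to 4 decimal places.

Form M = I − A:
  [  0.98   -0.09   -0.09   -0.09   -0.05   -0.04   -0.02]
  [ -0.11    0.98   -0.01   -0.05   -0.06   -0.07   -0.11]
  [ -0.11   -0.09    0.99   -0.11   -0.08   -0.02   -0.02]
  [ -0.06   -0.11   -0.06    0.91   -0.08   -0.06   -0.09]
  [ -0.05   -0.01   -0.10   -0.02    0.91   -0.06   -0.09]
  [ -0.06   -0.01   -0.04   -0.06   -0.03    0.94   -0.11]
  [ -0.11   -0.07   -0.02   -0.09   -0.01   -0.04    0.96]
Leontief inverse L = M⁻¹:
  [  1.0752    0.1327    0.1218    0.1425    0.0944    0.0764    0.0711]
  [  0.1607    1.0648    0.0491    0.1051    0.0979    0.1068    0.1577]
  [  0.1626    0.1375    1.0532    0.1653    0.1280    0.0615    0.0756]
  [  0.1327    0.1658    0.1053    1.1597    0.1348    0.1096    0.1579]
  [  0.1042    0.0524    0.1352    0.0739    1.1310    0.0939    0.1347]
  [  0.1073    0.0512    0.0704    0.1102    0.0628    1.0912    0.1508]
  [  0.1563    0.1139    0.0537    0.1415    0.0476    0.0745    1.0854]
Total output x = L · d:
  x_0 = 1.0752·72 + 0.1327·97 + 0.1218·92 + 0.1425·48 + 0.0944·45 + 0.0764·100 + 0.0711·17 = 121.4224
  x_1 = 0.1607·72 + 1.0648·97 + 0.0491·92 + 0.1051·48 + 0.0979·45 + 0.1068·100 + 0.1577·17 = 142.1920
  x_2 = 0.1626·72 + 0.1375·97 + 1.0532·92 + 0.1653·48 + 0.1280·45 + 0.0615·100 + 0.0756·17 = 143.0732
  x_3 = 0.1327·72 + 0.1658·97 + 0.1053·92 + 1.1597·48 + 0.1348·45 + 0.1096·100 + 0.1579·17 = 110.6908
  x_4 = 0.1042·72 + 0.0524·97 + 0.1352·92 + 0.0739·48 + 1.1310·45 + 0.0939·100 + 0.1347·17 = 91.1434
  x_5 = 0.1073·72 + 0.0512·97 + 0.0704·92 + 0.1102·48 + 0.0628·45 + 1.0912·100 + 0.1508·17 = 138.9740
  x_6 = 0.1563·72 + 0.1139·97 + 0.0537·92 + 0.1415·48 + 0.0476·45 + 0.0745·100 + 1.0854·17 = 62.0874
Δx_0 = L[0,3] · Δd_3 = 0.1425 · 17 = 2.4223

2.4223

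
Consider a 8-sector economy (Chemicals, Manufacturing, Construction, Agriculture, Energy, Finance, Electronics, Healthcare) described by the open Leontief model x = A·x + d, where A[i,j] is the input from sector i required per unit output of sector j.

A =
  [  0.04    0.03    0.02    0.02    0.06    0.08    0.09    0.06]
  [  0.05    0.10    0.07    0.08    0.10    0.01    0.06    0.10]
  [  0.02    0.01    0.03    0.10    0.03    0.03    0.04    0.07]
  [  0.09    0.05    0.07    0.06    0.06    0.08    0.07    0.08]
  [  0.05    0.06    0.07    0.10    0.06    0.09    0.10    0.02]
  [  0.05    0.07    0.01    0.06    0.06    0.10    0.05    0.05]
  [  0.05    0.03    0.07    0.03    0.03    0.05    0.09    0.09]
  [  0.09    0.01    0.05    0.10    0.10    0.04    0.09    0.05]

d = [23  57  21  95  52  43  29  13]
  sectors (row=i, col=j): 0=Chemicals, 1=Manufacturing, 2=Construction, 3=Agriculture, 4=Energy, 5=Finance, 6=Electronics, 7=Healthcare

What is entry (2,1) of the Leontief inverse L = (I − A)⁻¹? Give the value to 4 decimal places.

L[2,1] = 0.0362

Form M = I − A:
  [  0.96   -0.03   -0.02   -0.02   -0.06   -0.08   -0.09   -0.06]
  [ -0.05    0.90   -0.07   -0.08   -0.10   -0.01   -0.06   -0.10]
  [ -0.02   -0.01    0.97   -0.10   -0.03   -0.03   -0.04   -0.07]
  [ -0.09   -0.05   -0.07    0.94   -0.06   -0.08   -0.07   -0.08]
  [ -0.05   -0.06   -0.07   -0.10    0.94   -0.09   -0.10   -0.02]
  [ -0.05   -0.07   -0.01   -0.06   -0.06    0.90   -0.05   -0.05]
  [ -0.05   -0.03   -0.07   -0.03   -0.03   -0.05    0.91   -0.09]
  [ -0.09   -0.01   -0.05   -0.10   -0.10   -0.04   -0.09    0.95]
Leontief inverse L = M⁻¹:
  [  1.0830    0.0640    0.0574    0.0705    0.1068    0.1289    0.1488    0.1084]
  [  0.1141    1.1492    0.1293    0.1600    0.1716    0.0743    0.1450    0.1724]
  [  0.0600    0.0362    1.0631    0.1441    0.0701    0.0709    0.0888    0.1117]
  [  0.1494    0.0956    0.1206    1.1312    0.1257    0.1464    0.1499    0.1482]
  [  0.1083    0.1082    0.1222    0.1691    1.1221    0.1560    0.1770    0.0901]
  [  0.1004    0.1133    0.0530    0.1186    0.1166    1.1564    0.1157    0.1064]
  [  0.0965    0.0623    0.1101    0.0860    0.0802    0.0990    1.1525    0.1441]
  [  0.1475    0.0522    0.1010    0.1660    0.1595    0.1066    0.1688    1.1138]
Total output x = L · d:
  x_0 = 1.0830·23 + 0.0640·57 + 0.0574·21 + 0.0705·95 + 0.1068·52 + 0.1289·43 + 0.1488·29 + 0.1084·13 = 53.2745
  x_1 = 0.1141·23 + 1.1492·57 + 0.1293·21 + 0.1600·95 + 0.1716·52 + 0.0743·43 + 0.1450·29 + 0.1724·13 = 104.6073
  x_2 = 0.0600·23 + 0.0362·57 + 1.0631·21 + 0.1441·95 + 0.0701·52 + 0.0709·43 + 0.0888·29 + 0.1117·13 = 50.1803
  x_3 = 0.1494·23 + 0.0956·57 + 0.1206·21 + 1.1312·95 + 0.1257·52 + 0.1464·43 + 0.1499·29 + 0.1482·13 = 137.9894
  x_4 = 0.1083·23 + 0.1082·57 + 0.1222·21 + 0.1691·95 + 1.1221·52 + 0.1560·43 + 0.1770·29 + 0.0901·13 = 98.6500
  x_5 = 0.1004·23 + 0.1133·57 + 0.0530·21 + 0.1186·95 + 0.1166·52 + 1.1564·43 + 0.1157·29 + 0.1064·13 = 81.6786
  x_6 = 0.0965·23 + 0.0623·57 + 0.1101·21 + 0.0860·95 + 0.0802·52 + 0.0990·43 + 1.1525·29 + 0.1441·13 = 59.9814
  x_7 = 0.1475·23 + 0.0522·57 + 0.1010·21 + 0.1660·95 + 0.1595·52 + 0.1066·43 + 0.1688·29 + 1.1138·13 = 56.5044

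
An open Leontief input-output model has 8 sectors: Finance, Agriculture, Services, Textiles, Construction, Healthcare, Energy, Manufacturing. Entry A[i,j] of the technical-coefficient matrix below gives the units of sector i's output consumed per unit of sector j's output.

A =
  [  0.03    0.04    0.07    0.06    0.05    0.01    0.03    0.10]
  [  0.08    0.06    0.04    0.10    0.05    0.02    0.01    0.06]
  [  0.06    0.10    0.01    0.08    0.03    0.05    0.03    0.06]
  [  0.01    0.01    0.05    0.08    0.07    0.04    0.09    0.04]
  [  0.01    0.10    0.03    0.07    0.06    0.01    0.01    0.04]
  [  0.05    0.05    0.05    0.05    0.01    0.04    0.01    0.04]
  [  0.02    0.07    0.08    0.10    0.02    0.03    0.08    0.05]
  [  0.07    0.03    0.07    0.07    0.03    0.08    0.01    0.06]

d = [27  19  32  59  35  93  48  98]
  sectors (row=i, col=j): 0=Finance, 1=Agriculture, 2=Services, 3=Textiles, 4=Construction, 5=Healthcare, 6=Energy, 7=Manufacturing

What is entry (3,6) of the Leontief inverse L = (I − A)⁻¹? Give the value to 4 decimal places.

L[3,6] = 0.1174

Form M = I − A:
  [  0.97   -0.04   -0.07   -0.06   -0.05   -0.01   -0.03   -0.10]
  [ -0.08    0.94   -0.04   -0.10   -0.05   -0.02   -0.01   -0.06]
  [ -0.06   -0.10    0.99   -0.08   -0.03   -0.05   -0.03   -0.06]
  [ -0.01   -0.01   -0.05    0.92   -0.07   -0.04   -0.09   -0.04]
  [ -0.01   -0.10   -0.03   -0.07    0.94   -0.01   -0.01   -0.04]
  [ -0.05   -0.05   -0.05   -0.05   -0.01    0.96   -0.01   -0.04]
  [ -0.02   -0.07   -0.08   -0.10   -0.02   -0.03    0.92   -0.05]
  [ -0.07   -0.03   -0.07   -0.07   -0.03   -0.08   -0.01    0.94]
Leontief inverse L = M⁻¹:
  [  1.0581    0.0754    0.1014    0.1099    0.0776    0.0362    0.0521    0.1361]
  [  0.1075    1.0948    0.0742    0.1525    0.0821    0.0444    0.0352    0.0998]
  [  0.0898    0.1340    1.0456    0.1334    0.0603    0.0743    0.0541    0.0991]
  [  0.0325    0.0468    0.0820    1.1304    0.0965    0.0634    0.1174    0.0728]
  [  0.0335    0.1298    0.0549    0.1136    1.0858    0.0286    0.0283    0.0691]
  [  0.0721    0.0756    0.0740    0.0873    0.0307    1.0584    0.0267    0.0687]
  [  0.0510    0.1105    0.1169    0.1603    0.0514    0.0584    1.1115    0.0906]
  [  0.0991    0.0658    0.1032    0.1199    0.0579    0.1060    0.0328    1.0990]
Total output x = L · d:
  x_0 = 1.0581·27 + 0.0754·19 + 0.1014·32 + 0.1099·59 + 0.0776·35 + 0.0362·93 + 0.0521·48 + 0.1361·98 = 61.6595
  x_1 = 0.1075·27 + 1.0948·19 + 0.0742·32 + 0.1525·59 + 0.0821·35 + 0.0444·93 + 0.0352·48 + 0.0998·98 = 53.5532
  x_2 = 0.0898·27 + 0.1340·19 + 1.0456·32 + 0.1334·59 + 0.0603·35 + 0.0743·93 + 0.0541·48 + 0.0991·98 = 67.6333
  x_3 = 0.0325·27 + 0.0468·19 + 0.0820·32 + 1.1304·59 + 0.0965·35 + 0.0634·93 + 0.1174·48 + 0.0728·98 = 93.1355
  x_4 = 0.0335·27 + 0.1298·19 + 0.0549·32 + 0.1136·59 + 1.0858·35 + 0.0286·93 + 0.0283·48 + 0.0691·98 = 60.6216
  x_5 = 0.0721·27 + 0.0756·19 + 0.0740·32 + 0.0873·59 + 0.0307·35 + 1.0584·93 + 0.0267·48 + 0.0687·98 = 118.4218
  x_6 = 0.0510·27 + 0.1105·19 + 0.1169·32 + 0.1603·59 + 0.0514·35 + 0.0584·93 + 1.1115·48 + 0.0906·98 = 86.1349
  x_7 = 0.0991·27 + 0.0658·19 + 0.1032·32 + 0.1199·59 + 0.0579·35 + 0.1060·93 + 0.0328·48 + 1.0990·98 = 135.4578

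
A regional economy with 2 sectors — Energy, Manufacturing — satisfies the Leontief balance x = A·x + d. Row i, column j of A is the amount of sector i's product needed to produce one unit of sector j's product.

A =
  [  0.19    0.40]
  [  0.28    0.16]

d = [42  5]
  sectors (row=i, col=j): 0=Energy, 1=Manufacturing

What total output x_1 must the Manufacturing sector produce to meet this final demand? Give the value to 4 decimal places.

27.8149

Form M = I − A:
  [  0.81   -0.40]
  [ -0.28    0.84]
Leontief inverse L = M⁻¹:
  [  1.4778    0.7037]
  [  0.4926    1.4251]
Total output x = L · d:
  x_0 = 1.4778·42 + 0.7037·5 = 65.5876
  x_1 = 0.4926·42 + 1.4251·5 = 27.8149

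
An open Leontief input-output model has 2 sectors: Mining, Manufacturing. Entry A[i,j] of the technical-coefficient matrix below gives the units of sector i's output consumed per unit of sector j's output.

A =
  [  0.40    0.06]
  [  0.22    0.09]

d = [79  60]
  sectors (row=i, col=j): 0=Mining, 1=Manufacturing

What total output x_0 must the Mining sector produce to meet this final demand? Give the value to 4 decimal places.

Form M = I − A:
  [  0.60   -0.06]
  [ -0.22    0.91]
Leontief inverse L = M⁻¹:
  [  1.7080    0.1126]
  [  0.4129    1.1261]
Total output x = L · d:
  x_0 = 1.7080·79 + 0.1126·60 = 141.6854
  x_1 = 0.4129·79 + 1.1261·60 = 100.1877

141.6854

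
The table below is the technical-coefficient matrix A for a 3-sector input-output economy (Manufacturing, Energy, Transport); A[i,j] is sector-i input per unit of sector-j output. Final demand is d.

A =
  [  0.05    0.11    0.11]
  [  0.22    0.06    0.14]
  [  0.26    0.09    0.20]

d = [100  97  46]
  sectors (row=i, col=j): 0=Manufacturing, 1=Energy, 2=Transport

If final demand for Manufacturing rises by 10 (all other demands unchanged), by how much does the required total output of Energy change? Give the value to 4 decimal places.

Form M = I − A:
  [  0.95   -0.11   -0.11]
  [ -0.22    0.94   -0.14]
  [ -0.26   -0.09    0.80]
Leontief inverse L = M⁻¹:
  [  1.1375    0.1506    0.1828]
  [  0.3268    1.1252    0.2418]
  [  0.4065    0.1755    1.3366]
Total output x = L · d:
  x_0 = 1.1375·100 + 0.1506·97 + 0.1828·46 = 136.7701
  x_1 = 0.3268·100 + 1.1252·97 + 0.2418·46 = 152.9483
  x_2 = 0.4065·100 + 0.1755·97 + 1.3366·46 = 119.1570
Δx_1 = L[1,0] · Δd_0 = 0.3268 · 10 = 3.2677

3.2677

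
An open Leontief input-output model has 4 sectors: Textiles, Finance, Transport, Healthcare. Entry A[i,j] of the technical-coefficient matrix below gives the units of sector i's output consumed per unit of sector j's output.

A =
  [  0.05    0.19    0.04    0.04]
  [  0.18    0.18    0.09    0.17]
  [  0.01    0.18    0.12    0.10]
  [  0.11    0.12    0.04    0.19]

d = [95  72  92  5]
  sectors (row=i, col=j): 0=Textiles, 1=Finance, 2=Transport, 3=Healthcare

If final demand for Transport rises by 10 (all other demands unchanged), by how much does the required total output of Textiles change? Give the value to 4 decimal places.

Form M = I − A:
  [  0.95   -0.19   -0.04   -0.04]
  [ -0.18    0.82   -0.09   -0.17]
  [ -0.01   -0.18    0.88   -0.10]
  [ -0.11   -0.12   -0.04    0.81]
Leontief inverse L = M⁻¹:
  [  1.1251    0.2988    0.0876    0.1291]
  [  0.2995    1.3734    0.1688    0.3239]
  [  0.0970    0.3138    1.1827    0.2167]
  [  0.2020    0.2595    0.0953    1.3108]
Total output x = L · d:
  x_0 = 1.1251·95 + 0.2988·72 + 0.0876·92 + 0.1291·5 = 137.1023
  x_1 = 0.2995·95 + 1.3734·72 + 0.1688·92 + 0.3239·5 = 144.4811
  x_2 = 0.0970·95 + 0.3138·72 + 1.1827·92 + 0.2167·5 = 141.7011
  x_3 = 0.2020·95 + 0.2595·72 + 0.0953·92 + 1.3108·5 = 53.1939
Δx_0 = L[0,2] · Δd_2 = 0.0876 · 10 = 0.8757

0.8757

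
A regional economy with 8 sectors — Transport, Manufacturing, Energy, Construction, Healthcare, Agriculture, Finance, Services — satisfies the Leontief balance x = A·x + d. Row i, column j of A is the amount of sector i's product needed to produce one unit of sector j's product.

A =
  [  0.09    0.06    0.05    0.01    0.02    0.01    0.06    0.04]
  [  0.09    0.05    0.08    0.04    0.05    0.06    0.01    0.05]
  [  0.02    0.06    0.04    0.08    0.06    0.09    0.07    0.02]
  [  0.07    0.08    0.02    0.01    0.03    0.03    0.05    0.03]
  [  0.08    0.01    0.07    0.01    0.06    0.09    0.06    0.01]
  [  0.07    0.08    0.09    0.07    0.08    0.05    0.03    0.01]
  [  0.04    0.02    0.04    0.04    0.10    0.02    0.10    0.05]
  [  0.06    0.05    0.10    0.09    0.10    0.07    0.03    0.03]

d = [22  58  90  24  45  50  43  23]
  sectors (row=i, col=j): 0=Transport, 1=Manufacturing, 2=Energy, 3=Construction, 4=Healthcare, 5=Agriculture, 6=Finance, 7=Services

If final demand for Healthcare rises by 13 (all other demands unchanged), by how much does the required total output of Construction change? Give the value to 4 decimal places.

0.8133

Form M = I − A:
  [  0.91   -0.06   -0.05   -0.01   -0.02   -0.01   -0.06   -0.04]
  [ -0.09    0.95   -0.08   -0.04   -0.05   -0.06   -0.01   -0.05]
  [ -0.02   -0.06    0.96   -0.08   -0.06   -0.09   -0.07   -0.02]
  [ -0.07   -0.08   -0.02    0.99   -0.03   -0.03   -0.05   -0.03]
  [ -0.08   -0.01   -0.07   -0.01    0.94   -0.09   -0.06   -0.01]
  [ -0.07   -0.08   -0.09   -0.07   -0.08    0.95   -0.03   -0.01]
  [ -0.04   -0.02   -0.04   -0.04   -0.10   -0.02    0.90   -0.05]
  [ -0.06   -0.05   -0.10   -0.09   -0.10   -0.07   -0.03    0.97]
Leontief inverse L = M⁻¹:
  [  1.1278    0.0883    0.0843    0.0341    0.0545    0.0380    0.0915    0.0595]
  [  0.1385    1.0894    0.1249    0.0718    0.0921    0.0993    0.0469    0.0710]
  [  0.0689    0.0986    1.0845    0.1107    0.1064    0.1286    0.1090    0.0417]
  [  0.1076    0.1067    0.0541    1.0320    0.0626    0.0567    0.0776    0.0482]
  [  0.1222    0.0435    0.1097    0.0383    1.1009    0.1241    0.0978    0.0284]
  [  0.1234    0.1217    0.1369    0.1018    0.1254    1.0937    0.0718    0.0336]
  [  0.0839    0.0502    0.0808    0.0674    0.1455    0.0569    1.1412    0.0707]
  [  0.1181    0.0965    0.1522    0.1264    0.1519    0.1195    0.0771    1.0546]
Total output x = L · d:
  x_0 = 1.1278·22 + 0.0883·58 + 0.0843·90 + 0.0341·24 + 0.0545·45 + 0.0380·50 + 0.0915·43 + 0.0595·23 = 47.9935
  x_1 = 0.1385·22 + 1.0894·58 + 0.1249·90 + 0.0718·24 + 0.0921·45 + 0.0993·50 + 0.0469·43 + 0.0710·23 = 91.9538
  x_2 = 0.0689·22 + 0.0986·58 + 1.0845·90 + 0.1107·24 + 0.1064·45 + 0.1286·50 + 0.1090·43 + 0.0417·23 = 124.3638
  x_3 = 0.1076·22 + 0.1067·58 + 0.0541·90 + 1.0320·24 + 0.0626·45 + 0.0567·50 + 0.0776·43 + 0.0482·23 = 48.2918
  x_4 = 0.1222·22 + 0.0435·58 + 0.1097·90 + 0.0383·24 + 1.1009·45 + 0.1241·50 + 0.0978·43 + 0.0284·23 = 76.6058
  x_5 = 0.1234·22 + 0.1217·58 + 0.1369·90 + 0.1018·24 + 0.1254·45 + 1.0937·50 + 0.0718·43 + 0.0336·23 = 88.7186
  x_6 = 0.0839·22 + 0.0502·58 + 0.0808·90 + 0.0674·24 + 0.1455·45 + 0.0569·50 + 1.1412·43 + 0.0707·23 = 73.7390
  x_7 = 0.1181·22 + 0.0965·58 + 0.1522·90 + 0.1264·24 + 0.1519·45 + 0.1195·50 + 0.0771·43 + 1.0546·23 = 65.3020
Δx_3 = L[3,4] · Δd_4 = 0.0626 · 13 = 0.8133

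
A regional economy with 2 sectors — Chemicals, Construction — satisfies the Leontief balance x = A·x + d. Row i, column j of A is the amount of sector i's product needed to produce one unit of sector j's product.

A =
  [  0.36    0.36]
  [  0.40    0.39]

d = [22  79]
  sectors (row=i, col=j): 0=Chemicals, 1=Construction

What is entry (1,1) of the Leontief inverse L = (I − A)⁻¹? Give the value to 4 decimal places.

L[1,1] = 2.5974

Form M = I − A:
  [  0.64   -0.36]
  [ -0.40    0.61]
Leontief inverse L = M⁻¹:
  [  2.4756    1.4610]
  [  1.6234    2.5974]
Total output x = L · d:
  x_0 = 2.4756·22 + 1.4610·79 = 169.8864
  x_1 = 1.6234·22 + 2.5974·79 = 240.9091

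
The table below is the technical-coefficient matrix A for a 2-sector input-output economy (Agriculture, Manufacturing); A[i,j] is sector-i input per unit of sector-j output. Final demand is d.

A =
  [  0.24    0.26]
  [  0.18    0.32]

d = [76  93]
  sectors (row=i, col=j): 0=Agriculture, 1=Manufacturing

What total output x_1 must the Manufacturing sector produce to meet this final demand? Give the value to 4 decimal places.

Form M = I − A:
  [  0.76   -0.26]
  [ -0.18    0.68]
Leontief inverse L = M⁻¹:
  [  1.4468    0.5532]
  [  0.3830    1.6170]
Total output x = L · d:
  x_0 = 1.4468·76 + 0.5532·93 = 161.4043
  x_1 = 0.3830·76 + 1.6170·93 = 179.4894

179.4894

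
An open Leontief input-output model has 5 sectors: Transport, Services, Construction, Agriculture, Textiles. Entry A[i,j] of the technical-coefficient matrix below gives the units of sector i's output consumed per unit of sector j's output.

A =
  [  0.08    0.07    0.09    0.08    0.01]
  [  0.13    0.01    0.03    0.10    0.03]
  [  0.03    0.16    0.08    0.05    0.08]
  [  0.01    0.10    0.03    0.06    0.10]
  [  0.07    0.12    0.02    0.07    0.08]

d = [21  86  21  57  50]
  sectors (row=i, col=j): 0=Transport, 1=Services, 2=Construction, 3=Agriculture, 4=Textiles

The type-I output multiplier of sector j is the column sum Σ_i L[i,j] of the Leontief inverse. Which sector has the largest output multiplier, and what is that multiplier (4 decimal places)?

Form M = I − A:
  [  0.92   -0.07   -0.09   -0.08   -0.01]
  [ -0.13    0.99   -0.03   -0.10   -0.03]
  [ -0.03   -0.16    0.92   -0.05   -0.08]
  [ -0.01   -0.10   -0.03    0.94   -0.10]
  [ -0.07   -0.12   -0.02   -0.07    0.92]
Leontief inverse L = M⁻¹:
  [  1.1110    0.1138    0.1170    0.1158    0.0385]
  [  0.1558    1.0500    0.0550    0.1320    0.0551]
  [  0.0752    0.2077    1.1067    0.0959    0.1142]
  [  0.0425    0.1366    0.0471    1.0940    0.1279]
  [  0.1097    0.1605    0.0437    0.1113    1.1093]
Total output x = L · d:
  x_0 = 1.1110·21 + 0.1138·86 + 0.1170·21 + 0.1158·57 + 0.0385·50 = 44.1050
  x_1 = 0.1558·21 + 1.0500·86 + 0.0550·21 + 0.1320·57 + 0.0551·50 = 105.0030
  x_2 = 0.0752·21 + 0.2077·86 + 1.1067·21 + 0.0959·57 + 0.1142·50 = 53.8586
  x_3 = 0.0425·21 + 0.1366·86 + 0.0471·21 + 1.0940·57 + 0.1279·50 = 82.3840
  x_4 = 0.1097·21 + 0.1605·86 + 0.0437·21 + 0.1113·57 + 1.1093·50 = 78.8389
Output multipliers (column sums of L):
  Transport: 1.4942
  Services: 1.6687
  Construction: 1.3695
  Agriculture: 1.5490
  Textiles: 1.4451

Services (1.6687)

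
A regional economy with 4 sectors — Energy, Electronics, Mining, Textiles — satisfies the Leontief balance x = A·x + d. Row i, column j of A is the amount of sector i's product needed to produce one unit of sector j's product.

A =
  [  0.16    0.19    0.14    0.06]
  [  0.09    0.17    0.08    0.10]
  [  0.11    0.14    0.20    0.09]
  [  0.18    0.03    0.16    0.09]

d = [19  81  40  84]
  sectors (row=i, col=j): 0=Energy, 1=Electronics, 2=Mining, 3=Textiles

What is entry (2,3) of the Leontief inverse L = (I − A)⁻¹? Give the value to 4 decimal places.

Form M = I − A:
  [  0.84   -0.19   -0.14   -0.06]
  [ -0.09    0.83   -0.08   -0.10]
  [ -0.11   -0.14    0.80   -0.09]
  [ -0.18   -0.03   -0.16    0.91]
Leontief inverse L = M⁻¹:
  [  1.2995    0.3525    0.2934    0.1534]
  [  0.2019    1.2910    0.1994    0.1749]
  [  0.2486    0.2928    1.3594    0.1830]
  [  0.3074    0.1638    0.3036    1.1672]
Total output x = L · d:
  x_0 = 1.2995·19 + 0.3525·81 + 0.2934·40 + 0.1534·84 = 77.8677
  x_1 = 0.2019·19 + 1.2910·81 + 0.1994·40 + 0.1749·84 = 131.0758
  x_2 = 0.2486·19 + 0.2928·81 + 1.3594·40 + 0.1830·84 = 98.1908
  x_3 = 0.3074·19 + 0.1638·81 + 0.3036·40 + 1.1672·84 = 129.2956

L[2,3] = 0.1830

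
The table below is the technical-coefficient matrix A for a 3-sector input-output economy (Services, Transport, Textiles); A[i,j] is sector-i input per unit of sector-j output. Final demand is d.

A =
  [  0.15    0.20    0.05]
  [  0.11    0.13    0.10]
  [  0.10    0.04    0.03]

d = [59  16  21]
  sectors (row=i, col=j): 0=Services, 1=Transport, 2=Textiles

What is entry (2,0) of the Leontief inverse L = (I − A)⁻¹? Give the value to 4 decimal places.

L[2,0] = 0.1332

Form M = I − A:
  [  0.85   -0.20   -0.05]
  [ -0.11    0.87   -0.10]
  [ -0.10   -0.04    0.97]
Leontief inverse L = M⁻¹:
  [  1.2243    0.2857    0.0926]
  [  0.1701    1.1946    0.1319]
  [  0.1332    0.0787    1.0459]
Total output x = L · d:
  x_0 = 1.2243·59 + 0.2857·16 + 0.0926·21 = 78.7510
  x_1 = 0.1701·59 + 1.1946·16 + 0.1319·21 = 31.9208
  x_2 = 0.1332·59 + 0.0787·16 + 1.0459·21 = 31.0845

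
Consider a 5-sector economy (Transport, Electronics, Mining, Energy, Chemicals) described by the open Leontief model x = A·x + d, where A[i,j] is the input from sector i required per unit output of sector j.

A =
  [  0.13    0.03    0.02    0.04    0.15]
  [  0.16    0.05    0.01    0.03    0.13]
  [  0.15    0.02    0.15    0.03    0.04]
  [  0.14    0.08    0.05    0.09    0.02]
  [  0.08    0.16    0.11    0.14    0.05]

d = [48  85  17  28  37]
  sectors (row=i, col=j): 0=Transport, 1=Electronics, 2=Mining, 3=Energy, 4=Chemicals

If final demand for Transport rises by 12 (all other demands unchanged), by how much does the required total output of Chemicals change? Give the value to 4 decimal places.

Form M = I − A:
  [  0.87   -0.03   -0.02   -0.04   -0.15]
  [ -0.16    0.95   -0.01   -0.03   -0.13]
  [ -0.15   -0.02    0.85   -0.03   -0.04]
  [ -0.14   -0.08   -0.05    0.91   -0.02]
  [ -0.08   -0.16   -0.11   -0.14    0.95]
Leontief inverse L = M⁻¹:
  [  1.2085    0.0818    0.0614    0.0896    0.2065]
  [  0.2409    1.1002    0.0481    0.0780    0.1923]
  [  0.2364    0.0546    1.1991    0.0666    0.0967]
  [  0.2245    0.1170    0.0832    1.1275    0.0787]
  [  0.2028    0.2158    0.1644    0.1946    1.1252]
Total output x = L · d:
  x_0 = 1.2085·48 + 0.0818·85 + 0.0614·17 + 0.0896·28 + 0.2065·37 = 76.1483
  x_1 = 0.2409·48 + 1.1002·85 + 0.0481·17 + 0.0780·28 + 0.1923·37 = 115.1933
  x_2 = 0.2364·48 + 0.0546·85 + 1.1991·17 + 0.0666·28 + 0.0967·37 = 41.8149
  x_3 = 0.2245·48 + 0.1170·85 + 0.0832·17 + 1.1275·28 + 0.0787·37 = 56.6219
  x_4 = 0.2028·48 + 0.2158·85 + 0.1644·17 + 0.1946·28 + 1.1252·37 = 77.9468
Δx_4 = L[4,0] · Δd_0 = 0.2028 · 12 = 2.4335

2.4335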